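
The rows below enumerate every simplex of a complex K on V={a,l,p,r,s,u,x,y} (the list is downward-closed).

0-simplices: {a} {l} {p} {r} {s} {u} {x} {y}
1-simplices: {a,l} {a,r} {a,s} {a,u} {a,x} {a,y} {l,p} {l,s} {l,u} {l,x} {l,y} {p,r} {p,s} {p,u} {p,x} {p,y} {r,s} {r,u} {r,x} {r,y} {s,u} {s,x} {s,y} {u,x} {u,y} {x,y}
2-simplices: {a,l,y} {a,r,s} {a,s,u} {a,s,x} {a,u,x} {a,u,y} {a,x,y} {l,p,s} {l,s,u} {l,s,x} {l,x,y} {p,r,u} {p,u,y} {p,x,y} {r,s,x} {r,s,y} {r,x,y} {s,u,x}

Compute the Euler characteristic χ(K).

χ(K)=0

n_0=8 n_1=26 n_2=18
χ=+8−26+18=0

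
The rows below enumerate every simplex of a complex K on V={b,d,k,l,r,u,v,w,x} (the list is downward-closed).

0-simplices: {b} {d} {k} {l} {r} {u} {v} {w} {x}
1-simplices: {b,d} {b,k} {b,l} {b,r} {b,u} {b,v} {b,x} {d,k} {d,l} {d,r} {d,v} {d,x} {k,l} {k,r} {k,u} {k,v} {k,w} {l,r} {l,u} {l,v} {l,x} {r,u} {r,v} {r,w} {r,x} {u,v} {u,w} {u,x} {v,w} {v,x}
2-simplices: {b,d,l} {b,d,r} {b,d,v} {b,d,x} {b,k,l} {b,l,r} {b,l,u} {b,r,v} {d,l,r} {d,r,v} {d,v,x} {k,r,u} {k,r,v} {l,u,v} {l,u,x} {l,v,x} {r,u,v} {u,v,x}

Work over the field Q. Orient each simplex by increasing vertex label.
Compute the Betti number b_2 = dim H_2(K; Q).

n_0=9 n_1=30 n_2=18  [Q]
∂1: piv[bd,bk,bl,br,bu,bv,bx,kw] rk=8  ker:dk,dl,dr,dv,dx,kl,kr,ku,kv,lr,lu,lv,lx,ru,rv,rw,rx,uv,uw,ux,vw,vx
∂2: piv[bdl,bdr,bdv,bdx,bkl,blr,blu,brv,dvx,kru,krv,luv,lux,lvx,ruv] rk=15  ker:dlr,drv,uvx
b_2=(18−15)−0=3

b_2=3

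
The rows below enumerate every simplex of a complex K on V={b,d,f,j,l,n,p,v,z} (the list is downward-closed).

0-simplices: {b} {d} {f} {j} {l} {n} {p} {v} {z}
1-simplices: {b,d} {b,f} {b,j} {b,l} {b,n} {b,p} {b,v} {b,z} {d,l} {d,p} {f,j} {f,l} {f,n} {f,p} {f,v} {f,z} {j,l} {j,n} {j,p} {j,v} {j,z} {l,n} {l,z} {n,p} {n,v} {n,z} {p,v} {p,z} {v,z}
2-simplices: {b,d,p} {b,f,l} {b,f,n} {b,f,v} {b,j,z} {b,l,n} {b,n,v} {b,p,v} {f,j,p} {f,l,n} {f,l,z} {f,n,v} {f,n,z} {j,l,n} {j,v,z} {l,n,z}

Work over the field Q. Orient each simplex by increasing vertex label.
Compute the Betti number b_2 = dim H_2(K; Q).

n_0=9 n_1=29 n_2=16  [Q]
∂1: piv[bd,bf,bj,bl,bn,bp,bv,bz] rk=8  ker:dl,dp,fj,fl,fn,fp,fv,fz,jl,jn,jp,jv,jz,ln,lz,np,nv,nz,pv,pz,vz
∂2: piv[bdp,bfl,bfn,bfv,bjz,bln,bnv,bpv,fjp,flz,fnz,jln,jvz] rk=13  ker:fln,fnv,lnz
b_2=(16−13)−0=3

b_2=3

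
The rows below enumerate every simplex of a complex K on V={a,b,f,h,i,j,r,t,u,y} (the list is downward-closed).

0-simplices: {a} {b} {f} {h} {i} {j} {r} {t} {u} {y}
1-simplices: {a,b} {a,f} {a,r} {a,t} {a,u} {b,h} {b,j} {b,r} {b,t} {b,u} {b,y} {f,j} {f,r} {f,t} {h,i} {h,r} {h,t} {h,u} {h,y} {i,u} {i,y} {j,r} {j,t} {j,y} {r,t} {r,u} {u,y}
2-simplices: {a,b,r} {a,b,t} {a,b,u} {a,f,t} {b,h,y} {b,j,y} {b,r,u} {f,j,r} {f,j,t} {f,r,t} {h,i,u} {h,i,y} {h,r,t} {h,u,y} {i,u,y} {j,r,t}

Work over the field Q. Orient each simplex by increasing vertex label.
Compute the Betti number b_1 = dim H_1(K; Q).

b_1=4

n_0=10 n_1=27 n_2=16  [Q]
∂1: piv[ab,af,ar,at,au,bh,bj,by,hi] rk=9  ker:br,bt,bu,fj,fr,ft,hr,ht,hu,hy,iu,iy,jr,jt,jy,rt,ru,uy
∂2: piv[abr,abt,abu,aft,bhy,bjy,bru,fjr,fjt,frt,hiu,hiy,hrt,huy] rk=14  ker:iuy,jrt
b_1=(27−9)−14=4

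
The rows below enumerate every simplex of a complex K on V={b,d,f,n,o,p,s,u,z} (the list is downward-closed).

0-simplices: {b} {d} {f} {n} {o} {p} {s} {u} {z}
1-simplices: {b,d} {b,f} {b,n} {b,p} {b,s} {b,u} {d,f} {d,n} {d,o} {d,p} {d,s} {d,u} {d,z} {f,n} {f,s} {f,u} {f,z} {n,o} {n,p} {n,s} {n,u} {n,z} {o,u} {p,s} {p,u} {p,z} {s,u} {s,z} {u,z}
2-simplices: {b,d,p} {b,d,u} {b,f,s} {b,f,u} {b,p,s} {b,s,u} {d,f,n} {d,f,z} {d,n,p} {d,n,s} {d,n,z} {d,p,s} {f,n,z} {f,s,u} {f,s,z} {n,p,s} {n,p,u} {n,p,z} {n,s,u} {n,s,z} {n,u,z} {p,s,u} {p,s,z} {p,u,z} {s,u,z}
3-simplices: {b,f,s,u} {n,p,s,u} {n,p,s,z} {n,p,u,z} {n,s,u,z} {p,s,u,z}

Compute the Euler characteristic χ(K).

χ(K)=-1

n_0=9 n_1=29 n_2=25 n_3=6
χ=+9−29+25−6=-1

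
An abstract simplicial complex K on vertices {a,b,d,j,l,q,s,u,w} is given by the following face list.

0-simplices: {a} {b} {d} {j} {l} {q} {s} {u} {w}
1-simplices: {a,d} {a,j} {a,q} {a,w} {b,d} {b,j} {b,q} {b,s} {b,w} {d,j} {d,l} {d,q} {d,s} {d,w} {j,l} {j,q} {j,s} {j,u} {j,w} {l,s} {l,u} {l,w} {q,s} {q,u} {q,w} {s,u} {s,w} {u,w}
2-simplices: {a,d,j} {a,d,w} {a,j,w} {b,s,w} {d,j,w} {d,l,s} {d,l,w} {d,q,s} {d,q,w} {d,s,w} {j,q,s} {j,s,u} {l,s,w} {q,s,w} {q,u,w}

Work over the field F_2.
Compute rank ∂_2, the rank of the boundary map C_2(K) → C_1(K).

n_0=9 n_1=28 n_2=15  [Z2]
∂1: piv[ad,aj,aq,aw,bd,bs,dl,ju] rk=8  ker:bj,bq,bw,dj,dq,ds,dw,jl,jq,js,jw,ls,lu,lw,qs,qu,qw,su,sw,uw
∂2: piv[adj,adw,ajw,bsw,dls,dlw,dqs,dqw,dsw,jqs,jsu,quw] rk=12  ker:djw,lsw,qsw
rk∂_2=12

rank∂_2=12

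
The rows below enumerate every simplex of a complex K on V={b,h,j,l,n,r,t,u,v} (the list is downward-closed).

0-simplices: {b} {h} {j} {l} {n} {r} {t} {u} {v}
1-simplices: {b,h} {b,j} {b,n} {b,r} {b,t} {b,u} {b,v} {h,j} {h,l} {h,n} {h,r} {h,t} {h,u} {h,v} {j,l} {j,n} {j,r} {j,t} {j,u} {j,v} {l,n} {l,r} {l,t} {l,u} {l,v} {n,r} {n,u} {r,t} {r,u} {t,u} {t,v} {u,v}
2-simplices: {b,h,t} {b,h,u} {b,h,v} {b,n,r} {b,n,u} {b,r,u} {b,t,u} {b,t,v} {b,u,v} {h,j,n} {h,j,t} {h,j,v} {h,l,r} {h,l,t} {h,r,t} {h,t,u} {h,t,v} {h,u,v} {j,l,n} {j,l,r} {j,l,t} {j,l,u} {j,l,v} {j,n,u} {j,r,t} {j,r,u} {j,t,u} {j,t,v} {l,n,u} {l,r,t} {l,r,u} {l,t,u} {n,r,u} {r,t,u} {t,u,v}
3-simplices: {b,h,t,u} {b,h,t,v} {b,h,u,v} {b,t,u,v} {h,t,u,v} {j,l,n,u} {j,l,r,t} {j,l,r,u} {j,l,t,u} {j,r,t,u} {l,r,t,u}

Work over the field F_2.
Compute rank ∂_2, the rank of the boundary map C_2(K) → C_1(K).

rank∂_2=23

n_0=9 n_1=32 n_2=35 n_3=11  [Z2]
∂1: piv[bh,bj,bn,br,bt,bu,bv,hl] rk=8  ker:hj,hn,hr,ht,hu,hv,jl,jn,jr,jt,ju,jv,ln,lr,lt,lu,lv,nr,nu,rt,ru,tu,tv,uv
∂2: piv[bht,bhu,bhv,bnr,bnu,bru,btu,btv,buv,hjn,hjt,hjv,hlr,hlt,hrt,jln,jlr,jlt,jlu,jlv,jnu,jru,jtu] rk=23  ker:htu,htv,huv,jrt,jtv,lnu,lrt,lru,ltu,nru,rtu,tuv
∂3: piv[bhtu,bhtv,bhuv,btuv,jlnu,jlrt,jlru,jltu,jrtu] rk=9  ker:htuv,lrtu
rk∂_2=23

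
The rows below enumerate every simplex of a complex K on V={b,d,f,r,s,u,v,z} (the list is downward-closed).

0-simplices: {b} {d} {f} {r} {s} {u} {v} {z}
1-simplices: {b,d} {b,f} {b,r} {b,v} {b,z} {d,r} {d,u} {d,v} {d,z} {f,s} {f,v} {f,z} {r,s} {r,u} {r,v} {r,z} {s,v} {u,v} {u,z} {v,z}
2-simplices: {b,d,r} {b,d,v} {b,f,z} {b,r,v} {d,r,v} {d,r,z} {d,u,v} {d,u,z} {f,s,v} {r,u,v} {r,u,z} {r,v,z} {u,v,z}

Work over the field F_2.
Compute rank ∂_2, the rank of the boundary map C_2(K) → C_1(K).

n_0=8 n_1=20 n_2=13  [Z2]
∂1: piv[bd,bf,br,bv,bz,du,fs] rk=7  ker:dr,dv,dz,fv,fz,rs,ru,rv,rz,sv,uv,uz,vz
∂2: piv[bdr,bdv,bfz,brv,drz,duv,duz,fsv,ruv,rvz] rk=10  ker:drv,ruz,uvz
rk∂_2=10

rank∂_2=10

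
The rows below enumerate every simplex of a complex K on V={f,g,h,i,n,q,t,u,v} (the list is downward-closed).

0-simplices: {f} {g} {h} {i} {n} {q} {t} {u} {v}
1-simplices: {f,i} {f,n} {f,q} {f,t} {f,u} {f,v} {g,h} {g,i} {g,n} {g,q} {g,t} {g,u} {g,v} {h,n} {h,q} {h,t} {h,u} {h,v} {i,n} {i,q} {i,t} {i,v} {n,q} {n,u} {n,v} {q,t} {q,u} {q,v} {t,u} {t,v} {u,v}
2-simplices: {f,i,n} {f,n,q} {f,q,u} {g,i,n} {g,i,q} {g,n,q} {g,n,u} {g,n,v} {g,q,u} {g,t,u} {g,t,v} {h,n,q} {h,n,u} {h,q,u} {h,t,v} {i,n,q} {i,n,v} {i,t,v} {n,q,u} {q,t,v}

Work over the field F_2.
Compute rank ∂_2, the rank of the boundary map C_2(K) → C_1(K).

rank∂_2=17

n_0=9 n_1=31 n_2=20  [Z2]
∂1: piv[fi,fn,fq,ft,fu,fv,gh,gi] rk=8  ker:gn,gq,gt,gu,gv,hn,hq,ht,hu,hv,in,iq,it,iv,nq,nu,nv,qt,qu,qv,tu,tv,uv
∂2: piv[fin,fnq,fqu,gin,giq,gnq,gnu,gnv,gqu,gtu,gtv,hnq,hnu,htv,inv,itv,qtv] rk=17  ker:hqu,inq,nqu
rk∂_2=17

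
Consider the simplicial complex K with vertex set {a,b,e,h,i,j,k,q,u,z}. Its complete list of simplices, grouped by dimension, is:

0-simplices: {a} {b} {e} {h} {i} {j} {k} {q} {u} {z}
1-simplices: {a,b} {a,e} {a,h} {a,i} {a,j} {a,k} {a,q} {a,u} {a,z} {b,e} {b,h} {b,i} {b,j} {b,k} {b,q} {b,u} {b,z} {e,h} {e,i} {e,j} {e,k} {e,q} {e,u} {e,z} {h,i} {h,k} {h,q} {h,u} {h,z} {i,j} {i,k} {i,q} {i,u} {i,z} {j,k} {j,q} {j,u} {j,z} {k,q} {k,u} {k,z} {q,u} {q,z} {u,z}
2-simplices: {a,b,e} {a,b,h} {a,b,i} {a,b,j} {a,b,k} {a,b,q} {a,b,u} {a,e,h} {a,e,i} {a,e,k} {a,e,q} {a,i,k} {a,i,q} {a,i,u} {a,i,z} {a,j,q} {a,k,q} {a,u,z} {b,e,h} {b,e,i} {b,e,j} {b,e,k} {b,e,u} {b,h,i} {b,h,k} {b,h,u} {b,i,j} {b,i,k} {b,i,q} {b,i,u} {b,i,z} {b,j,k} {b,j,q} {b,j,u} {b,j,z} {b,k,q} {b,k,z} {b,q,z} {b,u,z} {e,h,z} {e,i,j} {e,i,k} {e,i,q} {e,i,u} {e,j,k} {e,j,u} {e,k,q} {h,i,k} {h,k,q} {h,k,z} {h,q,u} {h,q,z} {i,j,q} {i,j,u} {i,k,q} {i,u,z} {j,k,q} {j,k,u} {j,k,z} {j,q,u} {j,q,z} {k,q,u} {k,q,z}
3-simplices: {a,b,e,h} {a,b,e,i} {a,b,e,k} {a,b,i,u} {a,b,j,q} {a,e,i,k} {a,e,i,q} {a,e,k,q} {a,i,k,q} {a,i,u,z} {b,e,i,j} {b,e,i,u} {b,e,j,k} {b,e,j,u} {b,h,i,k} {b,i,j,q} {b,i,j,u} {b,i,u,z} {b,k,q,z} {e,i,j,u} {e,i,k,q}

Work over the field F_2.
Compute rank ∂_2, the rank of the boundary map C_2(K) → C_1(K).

n_0=10 n_1=44 n_2=63 n_3=21  [Z2]
∂1: piv[ab,ae,ah,ai,aj,ak,aq,au,az] rk=9  ker:be,bh,bi,bj,bk,bq,bu,bz,eh,ei,ej,ek,eq,eu,ez,hi,hk,hq,hu,hz,ij,ik,iq,iu,iz,jk,jq,ju,jz,kq,ku,kz,qu,qz,uz
∂2: piv[abe,abh,abi,abj,abk,abq,abu,aeh,aei,aek,aeq,aik,aiq,aiu,aiz,ajq,akq,auz,bej,beu,bhi,bhk,bhu,bij,biz,bjk,bju,bjz,bkz,bqz,ehz,hkq,hkz,hqu,jku] rk=35  ker:beh,bei,bek,bik,biq,biu,bjq,bkq,buz,eij,eik,eiq,eiu,ejk,eju,ekq,hik,hqz,ijq,iju,ikq,iuz,jkq,jkz,jqu,jqz,kqu,kqz
∂3: piv[abeh,abei,abek,abiu,abjq,aeik,aeiq,aekq,aikq,aiuz,beij,beiu,bejk,beju,bhik,bijq,biju,biuz,bkqz] rk=19  ker:eiju,eikq
rk∂_2=35

rank∂_2=35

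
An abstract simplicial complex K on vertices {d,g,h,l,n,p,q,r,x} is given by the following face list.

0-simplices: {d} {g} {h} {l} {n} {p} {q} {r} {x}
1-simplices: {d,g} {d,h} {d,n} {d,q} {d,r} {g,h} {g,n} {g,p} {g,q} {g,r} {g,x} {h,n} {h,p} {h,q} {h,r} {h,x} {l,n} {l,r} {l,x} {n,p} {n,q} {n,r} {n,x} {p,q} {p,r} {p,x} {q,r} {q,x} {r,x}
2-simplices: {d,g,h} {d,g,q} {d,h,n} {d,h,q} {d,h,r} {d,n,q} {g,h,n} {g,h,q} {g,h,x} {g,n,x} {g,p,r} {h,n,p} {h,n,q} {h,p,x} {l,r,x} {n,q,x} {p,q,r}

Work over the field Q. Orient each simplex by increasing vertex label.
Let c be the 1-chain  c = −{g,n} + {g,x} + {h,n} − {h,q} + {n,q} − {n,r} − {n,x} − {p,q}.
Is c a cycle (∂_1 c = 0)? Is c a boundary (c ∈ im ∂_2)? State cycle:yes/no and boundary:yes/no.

cycle:no boundary:no

n_0=9 n_1=29 n_2=17  [Q]
∂1: piv[dg,dh,dn,dq,dr,gp,gx,ln] rk=8  ker:gh,gn,gq,gr,hn,hp,hq,hr,hx,lr,lx,np,nq,nr,nx,pq,pr,px,qr,qx,rx
∂2: piv[dgh,dgq,dhn,dhq,dhr,dnq,ghn,ghx,gnx,gpr,hnp,hpx,lrx,nqx,pqr] rk=15  ker:ghq,hnq
∂1c = {n} + {p} − {q} − {r}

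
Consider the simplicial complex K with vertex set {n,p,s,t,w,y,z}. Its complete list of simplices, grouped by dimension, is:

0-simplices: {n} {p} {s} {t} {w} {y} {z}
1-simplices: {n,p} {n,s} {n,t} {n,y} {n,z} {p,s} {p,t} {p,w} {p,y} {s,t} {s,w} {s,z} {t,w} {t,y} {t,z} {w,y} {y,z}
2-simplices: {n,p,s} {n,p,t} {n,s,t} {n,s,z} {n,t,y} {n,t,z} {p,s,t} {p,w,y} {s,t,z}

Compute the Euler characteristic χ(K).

χ(K)=-1

n_0=7 n_1=17 n_2=9
χ=+7−17+9=-1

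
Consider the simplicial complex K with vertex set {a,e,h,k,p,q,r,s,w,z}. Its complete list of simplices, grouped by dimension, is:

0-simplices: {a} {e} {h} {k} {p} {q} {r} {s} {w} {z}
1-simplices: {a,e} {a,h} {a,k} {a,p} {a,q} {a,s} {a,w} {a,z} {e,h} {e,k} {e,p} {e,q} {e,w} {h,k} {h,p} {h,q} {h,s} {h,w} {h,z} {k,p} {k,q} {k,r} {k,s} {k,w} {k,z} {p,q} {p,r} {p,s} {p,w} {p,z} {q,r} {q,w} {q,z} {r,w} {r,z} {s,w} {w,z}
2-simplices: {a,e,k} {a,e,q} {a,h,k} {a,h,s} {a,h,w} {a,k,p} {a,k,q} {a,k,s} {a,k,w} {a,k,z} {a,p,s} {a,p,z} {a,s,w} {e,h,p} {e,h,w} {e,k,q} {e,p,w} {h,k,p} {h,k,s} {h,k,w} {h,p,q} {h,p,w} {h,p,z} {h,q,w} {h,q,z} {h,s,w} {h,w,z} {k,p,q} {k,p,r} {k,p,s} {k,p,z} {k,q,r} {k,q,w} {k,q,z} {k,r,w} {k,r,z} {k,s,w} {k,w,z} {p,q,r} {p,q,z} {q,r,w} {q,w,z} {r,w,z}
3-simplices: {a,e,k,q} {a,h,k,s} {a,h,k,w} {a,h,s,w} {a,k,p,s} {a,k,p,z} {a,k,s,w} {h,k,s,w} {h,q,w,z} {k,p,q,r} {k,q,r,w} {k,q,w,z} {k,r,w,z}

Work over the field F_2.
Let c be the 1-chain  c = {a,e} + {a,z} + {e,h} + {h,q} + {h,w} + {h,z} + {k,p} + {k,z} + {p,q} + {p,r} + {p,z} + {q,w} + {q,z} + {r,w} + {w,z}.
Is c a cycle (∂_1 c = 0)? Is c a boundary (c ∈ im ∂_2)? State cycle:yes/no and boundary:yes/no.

cycle:yes boundary:no

n_0=10 n_1=37 n_2=43 n_3=13  [Z2]
∂1: piv[ae,ah,ak,ap,aq,as,aw,az,kr] rk=9  ker:eh,ek,ep,eq,ew,hk,hp,hq,hs,hw,hz,kp,kq,ks,kw,kz,pq,pr,ps,pw,pz,qr,qw,qz,rw,rz,sw,wz
∂2: piv[aek,aeq,ahk,ahs,ahw,akp,akq,aks,akw,akz,aps,apz,asw,ehp,ehw,epw,hkp,hpq,hpz,hqw,hqz,hwz,kpq,kpr,kqr,krw,krz] rk=27  ker:ekq,hks,hkw,hpw,hsw,kps,kpz,kqw,kqz,ksw,kwz,pqr,pqz,qrw,qwz,rwz
∂3: piv[aekq,ahks,ahkw,ahsw,akps,akpz,aksw,hqwz,kpqr,kqrw,kqwz,krwz] rk=12  ker:hksw
∂1c = 0
c vs im∂2: residual ≠ 0 ⇒ not boundary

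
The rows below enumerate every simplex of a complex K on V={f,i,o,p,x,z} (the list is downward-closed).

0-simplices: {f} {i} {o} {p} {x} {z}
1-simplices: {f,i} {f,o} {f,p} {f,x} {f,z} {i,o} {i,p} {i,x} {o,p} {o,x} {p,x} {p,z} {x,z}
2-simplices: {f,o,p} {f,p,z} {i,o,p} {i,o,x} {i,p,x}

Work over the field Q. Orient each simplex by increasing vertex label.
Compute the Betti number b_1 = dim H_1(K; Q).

n_0=6 n_1=13 n_2=5  [Q]
∂1: piv[fi,fo,fp,fx,fz] rk=5  ker:io,ip,ix,op,ox,px,pz,xz
∂2: piv[fop,fpz,iop,iox,ipx] rk=5
b_1=(13−5)−5=3

b_1=3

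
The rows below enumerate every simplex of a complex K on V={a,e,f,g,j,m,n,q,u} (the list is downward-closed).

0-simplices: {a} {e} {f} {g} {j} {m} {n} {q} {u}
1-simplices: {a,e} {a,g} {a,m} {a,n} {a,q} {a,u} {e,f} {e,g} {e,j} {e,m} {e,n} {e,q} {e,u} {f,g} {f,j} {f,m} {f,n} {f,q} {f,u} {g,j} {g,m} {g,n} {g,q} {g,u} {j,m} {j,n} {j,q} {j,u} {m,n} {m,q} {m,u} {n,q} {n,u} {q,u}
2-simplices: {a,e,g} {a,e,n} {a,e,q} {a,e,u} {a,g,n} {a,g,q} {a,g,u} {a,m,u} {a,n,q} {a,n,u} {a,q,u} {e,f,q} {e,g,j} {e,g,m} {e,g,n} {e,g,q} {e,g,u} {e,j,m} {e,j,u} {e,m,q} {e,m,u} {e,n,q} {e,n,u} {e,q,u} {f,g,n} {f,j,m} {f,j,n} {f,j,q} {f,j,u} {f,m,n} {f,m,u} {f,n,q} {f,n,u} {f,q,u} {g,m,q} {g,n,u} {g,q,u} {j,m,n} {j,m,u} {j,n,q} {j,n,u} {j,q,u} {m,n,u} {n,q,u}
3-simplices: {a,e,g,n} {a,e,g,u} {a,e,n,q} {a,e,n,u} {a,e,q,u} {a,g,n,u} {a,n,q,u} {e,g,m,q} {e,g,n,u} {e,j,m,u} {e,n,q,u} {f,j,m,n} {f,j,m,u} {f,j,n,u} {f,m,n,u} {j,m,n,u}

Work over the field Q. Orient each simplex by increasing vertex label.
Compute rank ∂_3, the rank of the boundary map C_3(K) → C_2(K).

rank∂_3=13

n_0=9 n_1=34 n_2=44 n_3=16  [Q]
∂1: piv[ae,ag,am,an,aq,au,ef,ej] rk=8  ker:eg,em,en,eq,eu,fg,fj,fm,fn,fq,fu,gj,gm,gn,gq,gu,jm,jn,jq,ju,mn,mq,mu,nq,nu,qu
∂2: piv[aeg,aen,aeq,aeu,agn,agq,agu,amu,anq,anu,aqu,efq,egj,egm,ejm,eju,emq,emu,fgn,fjm,fjn,fjq,fju,fmn,fnq,fnu] rk=26  ker:egn,egq,egu,enq,enu,equ,fmu,fqu,gmq,gnu,gqu,jmn,jmu,jnq,jnu,jqu,mnu,nqu
∂3: piv[aegn,aegu,aenq,aenu,aequ,agnu,anqu,egmq,ejmu,fjmn,fjmu,fjnu,fmnu] rk=13  ker:egnu,enqu,jmnu
rk∂_3=13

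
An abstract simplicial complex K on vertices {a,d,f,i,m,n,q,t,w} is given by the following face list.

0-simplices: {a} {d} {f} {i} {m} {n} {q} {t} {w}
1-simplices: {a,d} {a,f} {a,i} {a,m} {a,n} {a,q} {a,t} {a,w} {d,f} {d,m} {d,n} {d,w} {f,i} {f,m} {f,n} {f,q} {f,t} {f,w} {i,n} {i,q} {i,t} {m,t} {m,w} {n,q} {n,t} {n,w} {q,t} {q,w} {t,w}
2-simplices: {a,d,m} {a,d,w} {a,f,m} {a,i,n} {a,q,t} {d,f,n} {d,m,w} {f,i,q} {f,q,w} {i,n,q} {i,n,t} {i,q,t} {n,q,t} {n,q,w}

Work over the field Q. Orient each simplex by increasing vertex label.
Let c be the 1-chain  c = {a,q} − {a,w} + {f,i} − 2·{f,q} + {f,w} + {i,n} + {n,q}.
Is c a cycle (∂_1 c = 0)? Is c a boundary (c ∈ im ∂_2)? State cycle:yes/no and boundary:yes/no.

n_0=9 n_1=29 n_2=14  [Q]
∂1: piv[ad,af,ai,am,an,aq,at,aw] rk=8  ker:df,dm,dn,dw,fi,fm,fn,fq,ft,fw,in,iq,it,mt,mw,nq,nt,nw,qt,qw,tw
∂2: piv[adm,adw,afm,ain,aqt,dfn,dmw,fiq,fqw,inq,int,iqt,nqw] rk=13  ker:nqt
∂1c = 0
c vs im∂2: residual ≠ 0 ⇒ not boundary

cycle:yes boundary:no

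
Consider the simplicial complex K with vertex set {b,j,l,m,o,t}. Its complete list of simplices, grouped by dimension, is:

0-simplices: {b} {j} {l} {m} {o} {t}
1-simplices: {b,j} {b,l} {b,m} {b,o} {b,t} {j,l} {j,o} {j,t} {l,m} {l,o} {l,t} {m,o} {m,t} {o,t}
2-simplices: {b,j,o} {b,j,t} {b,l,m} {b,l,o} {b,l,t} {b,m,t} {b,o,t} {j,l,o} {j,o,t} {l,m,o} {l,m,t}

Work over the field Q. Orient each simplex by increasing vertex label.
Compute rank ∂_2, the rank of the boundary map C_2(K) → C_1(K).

n_0=6 n_1=14 n_2=11  [Q]
∂1: piv[bj,bl,bm,bo,bt] rk=5  ker:jl,jo,jt,lm,lo,lt,mo,mt,ot
∂2: piv[bjo,bjt,blm,blo,blt,bmt,bot,jlo,lmo] rk=9  ker:jot,lmt
rk∂_2=9

rank∂_2=9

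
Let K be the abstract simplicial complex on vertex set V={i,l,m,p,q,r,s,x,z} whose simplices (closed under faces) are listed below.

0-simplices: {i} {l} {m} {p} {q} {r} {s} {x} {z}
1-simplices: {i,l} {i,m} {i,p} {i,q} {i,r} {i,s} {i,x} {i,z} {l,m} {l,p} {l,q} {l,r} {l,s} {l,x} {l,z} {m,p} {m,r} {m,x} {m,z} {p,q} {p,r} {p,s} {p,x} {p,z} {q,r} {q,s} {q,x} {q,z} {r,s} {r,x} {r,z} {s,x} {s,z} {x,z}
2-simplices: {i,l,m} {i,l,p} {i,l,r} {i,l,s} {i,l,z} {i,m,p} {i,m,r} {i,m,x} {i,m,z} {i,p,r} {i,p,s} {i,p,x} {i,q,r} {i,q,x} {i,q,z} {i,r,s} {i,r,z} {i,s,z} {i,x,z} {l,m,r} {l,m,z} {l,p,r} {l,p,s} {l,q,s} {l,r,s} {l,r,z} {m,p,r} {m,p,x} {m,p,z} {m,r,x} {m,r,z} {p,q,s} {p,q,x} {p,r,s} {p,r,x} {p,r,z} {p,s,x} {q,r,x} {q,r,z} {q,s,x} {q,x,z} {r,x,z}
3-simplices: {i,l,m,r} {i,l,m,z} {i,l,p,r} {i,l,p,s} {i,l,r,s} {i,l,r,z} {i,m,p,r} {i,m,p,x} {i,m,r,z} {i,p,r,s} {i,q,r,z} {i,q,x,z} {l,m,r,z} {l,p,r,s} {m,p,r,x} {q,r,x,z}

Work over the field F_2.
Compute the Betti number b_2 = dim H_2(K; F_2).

n_0=9 n_1=34 n_2=42 n_3=16  [Z2]
∂1: piv[il,im,ip,iq,ir,is,ix,iz] rk=8  ker:lm,lp,lq,lr,ls,lx,lz,mp,mr,mx,mz,pq,pr,ps,px,pz,qr,qs,qx,qz,rs,rx,rz,sx,sz,xz
∂2: piv[ilm,ilp,ilr,ils,ilz,imp,imr,imx,imz,ipr,ips,ipx,iqr,iqx,iqz,irs,irz,isz,ixz,lqs,mpz,mrx,pqs,pqx,psx] rk=25  ker:lmr,lmz,lpr,lps,lrs,lrz,mpr,mpx,mrz,prs,prx,prz,qrx,qrz,qsx,qxz,rxz
∂3: piv[ilmr,ilmz,ilpr,ilps,ilrs,ilrz,impr,impx,imrz,iprs,iqrz,iqxz,mprx,qrxz] rk=14  ker:lmrz,lprs
b_2=(42−25)−14=3

b_2=3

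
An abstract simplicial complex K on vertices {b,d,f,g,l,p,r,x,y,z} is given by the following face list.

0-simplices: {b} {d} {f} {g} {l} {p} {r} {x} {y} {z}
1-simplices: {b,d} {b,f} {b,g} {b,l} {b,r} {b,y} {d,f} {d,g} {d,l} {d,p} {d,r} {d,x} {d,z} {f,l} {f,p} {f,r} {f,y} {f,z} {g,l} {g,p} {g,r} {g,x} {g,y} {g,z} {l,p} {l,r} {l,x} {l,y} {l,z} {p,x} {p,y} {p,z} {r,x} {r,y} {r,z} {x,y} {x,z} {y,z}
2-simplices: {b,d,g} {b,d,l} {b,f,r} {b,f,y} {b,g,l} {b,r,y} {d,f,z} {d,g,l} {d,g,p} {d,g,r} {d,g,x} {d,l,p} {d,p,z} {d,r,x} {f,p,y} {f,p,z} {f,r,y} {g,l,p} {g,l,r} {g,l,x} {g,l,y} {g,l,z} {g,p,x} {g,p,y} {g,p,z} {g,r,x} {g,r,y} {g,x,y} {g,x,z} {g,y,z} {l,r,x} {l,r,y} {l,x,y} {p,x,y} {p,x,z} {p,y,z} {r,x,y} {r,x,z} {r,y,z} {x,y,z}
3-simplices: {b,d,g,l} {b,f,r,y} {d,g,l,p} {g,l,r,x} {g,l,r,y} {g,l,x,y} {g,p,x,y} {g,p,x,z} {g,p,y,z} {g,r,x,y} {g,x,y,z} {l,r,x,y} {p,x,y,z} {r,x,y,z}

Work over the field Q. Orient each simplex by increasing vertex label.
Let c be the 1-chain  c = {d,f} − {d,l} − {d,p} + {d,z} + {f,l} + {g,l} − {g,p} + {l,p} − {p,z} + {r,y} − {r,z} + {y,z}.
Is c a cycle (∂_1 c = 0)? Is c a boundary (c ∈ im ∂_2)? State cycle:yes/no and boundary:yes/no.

n_0=10 n_1=38 n_2=40 n_3=14  [Q]
∂1: piv[bd,bf,bg,bl,br,by,dp,dx,dz] rk=9  ker:df,dg,dl,dr,fl,fp,fr,fy,fz,gl,gp,gr,gx,gy,gz,lp,lr,lx,ly,lz,px,py,pz,rx,ry,rz,xy,xz,yz
∂2: piv[bdg,bdl,bfr,bfy,bgl,bry,dfz,dgp,dgr,dgx,dlp,dpz,drx,fpy,fpz,glr,glx,gly,glz,gpx,gpy,gpz,gry,gxy,gxz,gyz,rxz] rk=27  ker:dgl,fry,glp,grx,lrx,lry,lxy,pxy,pxz,pyz,rxy,ryz,xyz
∂3: piv[bdgl,bfry,dglp,glrx,glry,glxy,gpxy,gpxz,gpyz,grxy,gxyz,rxyz] rk=12  ker:lrxy,pxyz
∂1c = 0
c vs im∂2: residual ≠ 0 ⇒ not boundary

cycle:yes boundary:no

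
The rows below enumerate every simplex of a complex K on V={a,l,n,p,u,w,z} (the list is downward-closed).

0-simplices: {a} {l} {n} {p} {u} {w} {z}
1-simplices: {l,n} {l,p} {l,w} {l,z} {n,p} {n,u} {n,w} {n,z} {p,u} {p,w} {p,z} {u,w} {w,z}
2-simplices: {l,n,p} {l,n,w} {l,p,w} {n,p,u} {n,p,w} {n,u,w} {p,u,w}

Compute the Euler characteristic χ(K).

n_0=7 n_1=13 n_2=7
χ=+7−13+7=1

χ(K)=1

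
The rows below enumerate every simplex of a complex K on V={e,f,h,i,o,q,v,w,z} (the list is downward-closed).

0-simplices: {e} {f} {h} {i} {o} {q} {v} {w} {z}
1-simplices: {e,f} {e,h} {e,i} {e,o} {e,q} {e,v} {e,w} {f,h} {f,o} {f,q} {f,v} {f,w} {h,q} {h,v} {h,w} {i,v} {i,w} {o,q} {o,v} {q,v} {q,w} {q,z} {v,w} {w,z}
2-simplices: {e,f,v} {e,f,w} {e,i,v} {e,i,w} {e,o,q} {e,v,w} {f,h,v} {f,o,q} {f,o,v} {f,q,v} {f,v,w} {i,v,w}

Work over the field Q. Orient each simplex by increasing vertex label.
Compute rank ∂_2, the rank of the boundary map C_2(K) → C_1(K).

rank∂_2=10

n_0=9 n_1=24 n_2=12  [Q]
∂1: piv[ef,eh,ei,eo,eq,ev,ew,qz] rk=8  ker:fh,fo,fq,fv,fw,hq,hv,hw,iv,iw,oq,ov,qv,qw,vw,wz
∂2: piv[efv,efw,eiv,eiw,eoq,evw,fhv,foq,fov,fqv] rk=10  ker:fvw,ivw
rk∂_2=10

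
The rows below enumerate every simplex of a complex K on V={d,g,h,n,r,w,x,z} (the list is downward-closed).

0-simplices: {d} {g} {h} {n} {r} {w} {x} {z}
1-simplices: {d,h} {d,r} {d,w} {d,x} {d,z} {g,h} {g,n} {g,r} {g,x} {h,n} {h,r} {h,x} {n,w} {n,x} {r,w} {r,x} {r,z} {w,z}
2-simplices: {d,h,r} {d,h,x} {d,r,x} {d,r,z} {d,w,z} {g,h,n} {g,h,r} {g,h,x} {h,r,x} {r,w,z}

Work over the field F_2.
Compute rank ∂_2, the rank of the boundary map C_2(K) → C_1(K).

rank∂_2=9

n_0=8 n_1=18 n_2=10  [Z2]
∂1: piv[dh,dr,dw,dx,dz,gh,gn] rk=7  ker:gr,gx,hn,hr,hx,nw,nx,rw,rx,rz,wz
∂2: piv[dhr,dhx,drx,drz,dwz,ghn,ghr,ghx,rwz] rk=9  ker:hrx
rk∂_2=9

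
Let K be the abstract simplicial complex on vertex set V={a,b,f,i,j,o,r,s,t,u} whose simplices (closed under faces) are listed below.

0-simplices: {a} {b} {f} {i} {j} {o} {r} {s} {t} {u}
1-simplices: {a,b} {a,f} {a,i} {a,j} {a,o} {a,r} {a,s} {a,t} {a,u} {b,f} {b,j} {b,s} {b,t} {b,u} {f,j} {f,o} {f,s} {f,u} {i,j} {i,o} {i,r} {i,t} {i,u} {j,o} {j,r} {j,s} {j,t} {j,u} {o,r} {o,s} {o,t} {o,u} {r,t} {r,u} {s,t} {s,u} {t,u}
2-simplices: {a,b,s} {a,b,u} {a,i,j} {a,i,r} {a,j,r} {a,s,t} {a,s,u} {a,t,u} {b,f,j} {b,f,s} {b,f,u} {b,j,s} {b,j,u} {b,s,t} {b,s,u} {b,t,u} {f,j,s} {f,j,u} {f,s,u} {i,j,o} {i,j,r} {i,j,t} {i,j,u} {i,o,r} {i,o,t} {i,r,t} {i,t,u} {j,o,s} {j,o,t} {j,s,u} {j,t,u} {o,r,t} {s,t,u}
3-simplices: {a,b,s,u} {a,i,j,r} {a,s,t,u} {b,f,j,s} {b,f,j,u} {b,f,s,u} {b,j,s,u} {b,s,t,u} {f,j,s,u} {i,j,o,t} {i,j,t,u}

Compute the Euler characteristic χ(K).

χ(K)=-5

n_0=10 n_1=37 n_2=33 n_3=11
χ=+10−37+33−11=-5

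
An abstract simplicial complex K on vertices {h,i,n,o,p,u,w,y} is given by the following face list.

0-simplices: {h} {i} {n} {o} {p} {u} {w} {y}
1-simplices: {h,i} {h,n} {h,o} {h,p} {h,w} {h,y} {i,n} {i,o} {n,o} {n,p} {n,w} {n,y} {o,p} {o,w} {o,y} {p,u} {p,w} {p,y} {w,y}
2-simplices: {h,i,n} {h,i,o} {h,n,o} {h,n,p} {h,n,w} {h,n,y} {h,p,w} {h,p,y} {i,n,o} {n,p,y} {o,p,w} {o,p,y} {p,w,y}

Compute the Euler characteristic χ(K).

n_0=8 n_1=19 n_2=13
χ=+8−19+13=2

χ(K)=2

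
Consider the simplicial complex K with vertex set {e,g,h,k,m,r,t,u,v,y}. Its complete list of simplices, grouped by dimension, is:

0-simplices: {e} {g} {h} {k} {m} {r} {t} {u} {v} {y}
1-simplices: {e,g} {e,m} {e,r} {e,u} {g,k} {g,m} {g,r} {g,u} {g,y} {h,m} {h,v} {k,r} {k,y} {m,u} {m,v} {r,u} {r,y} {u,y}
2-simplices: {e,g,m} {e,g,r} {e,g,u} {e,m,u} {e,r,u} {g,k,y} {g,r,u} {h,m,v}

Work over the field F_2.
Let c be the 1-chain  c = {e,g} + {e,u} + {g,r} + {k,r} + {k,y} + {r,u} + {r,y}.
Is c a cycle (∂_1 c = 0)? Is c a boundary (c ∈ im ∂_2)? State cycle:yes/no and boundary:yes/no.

n_0=10 n_1=18 n_2=8  [Z2]
∂1: piv[eg,em,er,eu,gk,gy,hm,hv] rk=8  ker:gm,gr,gu,kr,ky,mu,mv,ru,ry,uy
∂2: piv[egm,egr,egu,emu,eru,gky,hmv] rk=7  ker:gru
∂1c = 0
c vs im∂2: residual ≠ 0 ⇒ not boundary

cycle:yes boundary:no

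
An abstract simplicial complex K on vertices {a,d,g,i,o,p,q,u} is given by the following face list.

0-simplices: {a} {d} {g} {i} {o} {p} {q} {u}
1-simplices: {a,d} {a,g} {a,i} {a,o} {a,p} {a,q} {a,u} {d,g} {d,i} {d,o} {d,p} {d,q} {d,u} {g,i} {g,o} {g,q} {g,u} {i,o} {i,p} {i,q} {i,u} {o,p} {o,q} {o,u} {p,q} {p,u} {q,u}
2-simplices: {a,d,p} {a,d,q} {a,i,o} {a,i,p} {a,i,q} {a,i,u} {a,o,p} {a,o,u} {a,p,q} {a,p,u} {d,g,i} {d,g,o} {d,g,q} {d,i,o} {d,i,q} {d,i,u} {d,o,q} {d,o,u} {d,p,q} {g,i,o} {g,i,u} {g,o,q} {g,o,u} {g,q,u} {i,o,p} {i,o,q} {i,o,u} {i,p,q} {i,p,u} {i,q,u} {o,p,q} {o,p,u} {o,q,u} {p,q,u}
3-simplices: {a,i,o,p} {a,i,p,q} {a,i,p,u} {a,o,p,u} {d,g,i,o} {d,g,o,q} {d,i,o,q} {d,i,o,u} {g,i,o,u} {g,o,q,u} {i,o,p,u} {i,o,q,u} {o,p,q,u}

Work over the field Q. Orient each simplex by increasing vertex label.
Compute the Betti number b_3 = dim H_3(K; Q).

b_3=0

n_0=8 n_1=27 n_2=34 n_3=13  [Q]
∂1: piv[ad,ag,ai,ao,ap,aq,au] rk=7  ker:dg,di,do,dp,dq,du,gi,go,gq,gu,io,ip,iq,iu,op,oq,ou,pq,pu,qu
∂2: piv[adp,adq,aio,aip,aiq,aiu,aop,aou,apq,apu,dgi,dgo,dgq,dio,diq,diu,doq,giu,gqu] rk=19  ker:dou,dpq,gio,goq,gou,iop,ioq,iou,ipq,ipu,iqu,opq,opu,oqu,pqu
∂3: piv[aiop,aipq,aipu,aopu,dgio,dgoq,dioq,diou,giou,goqu,iopu,ioqu,opqu] rk=13
b_3=(13−13)−0=0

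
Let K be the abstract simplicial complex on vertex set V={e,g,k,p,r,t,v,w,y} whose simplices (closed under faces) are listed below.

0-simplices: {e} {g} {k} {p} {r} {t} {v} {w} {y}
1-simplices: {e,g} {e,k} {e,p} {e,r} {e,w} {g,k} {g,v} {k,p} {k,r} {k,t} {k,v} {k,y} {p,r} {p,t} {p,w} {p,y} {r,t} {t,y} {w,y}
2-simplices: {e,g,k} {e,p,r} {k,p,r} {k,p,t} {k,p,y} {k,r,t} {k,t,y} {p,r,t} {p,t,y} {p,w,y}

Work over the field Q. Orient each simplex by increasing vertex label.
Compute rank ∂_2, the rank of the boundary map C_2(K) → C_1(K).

n_0=9 n_1=19 n_2=10  [Q]
∂1: piv[eg,ek,ep,er,ew,gv,kt,ky] rk=8  ker:gk,kp,kr,kv,pr,pt,pw,py,rt,ty,wy
∂2: piv[egk,epr,kpr,kpt,kpy,krt,kty,pwy] rk=8  ker:prt,pty
rk∂_2=8

rank∂_2=8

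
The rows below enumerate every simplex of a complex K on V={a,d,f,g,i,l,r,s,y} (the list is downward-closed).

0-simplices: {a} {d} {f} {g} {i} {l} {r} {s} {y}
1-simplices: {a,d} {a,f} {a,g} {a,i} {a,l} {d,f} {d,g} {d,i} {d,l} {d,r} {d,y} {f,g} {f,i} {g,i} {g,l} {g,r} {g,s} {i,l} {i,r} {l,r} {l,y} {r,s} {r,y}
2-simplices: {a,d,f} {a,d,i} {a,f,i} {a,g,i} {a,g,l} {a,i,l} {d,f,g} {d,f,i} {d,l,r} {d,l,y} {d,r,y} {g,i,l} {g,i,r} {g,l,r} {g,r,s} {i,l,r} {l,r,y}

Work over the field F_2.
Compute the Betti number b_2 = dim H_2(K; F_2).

b_2=4

n_0=9 n_1=23 n_2=17  [Z2]
∂1: piv[ad,af,ag,ai,al,dr,dy,gs] rk=8  ker:df,dg,di,dl,fg,fi,gi,gl,gr,il,ir,lr,ly,rs,ry
∂2: piv[adf,adi,afi,agi,agl,ail,dfg,dlr,dly,dry,gir,glr,grs] rk=13  ker:dfi,gil,ilr,lry
b_2=(17−13)−0=4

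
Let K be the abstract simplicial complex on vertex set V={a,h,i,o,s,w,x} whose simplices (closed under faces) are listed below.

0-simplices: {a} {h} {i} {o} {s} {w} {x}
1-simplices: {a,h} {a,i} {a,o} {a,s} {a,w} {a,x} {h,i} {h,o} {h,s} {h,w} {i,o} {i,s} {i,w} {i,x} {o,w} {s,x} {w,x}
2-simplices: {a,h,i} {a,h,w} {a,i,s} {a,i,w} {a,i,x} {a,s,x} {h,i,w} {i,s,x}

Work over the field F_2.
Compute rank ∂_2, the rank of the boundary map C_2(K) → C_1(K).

n_0=7 n_1=17 n_2=8  [Z2]
∂1: piv[ah,ai,ao,as,aw,ax] rk=6  ker:hi,ho,hs,hw,io,is,iw,ix,ow,sx,wx
∂2: piv[ahi,ahw,ais,aiw,aix,asx] rk=6  ker:hiw,isx
rk∂_2=6

rank∂_2=6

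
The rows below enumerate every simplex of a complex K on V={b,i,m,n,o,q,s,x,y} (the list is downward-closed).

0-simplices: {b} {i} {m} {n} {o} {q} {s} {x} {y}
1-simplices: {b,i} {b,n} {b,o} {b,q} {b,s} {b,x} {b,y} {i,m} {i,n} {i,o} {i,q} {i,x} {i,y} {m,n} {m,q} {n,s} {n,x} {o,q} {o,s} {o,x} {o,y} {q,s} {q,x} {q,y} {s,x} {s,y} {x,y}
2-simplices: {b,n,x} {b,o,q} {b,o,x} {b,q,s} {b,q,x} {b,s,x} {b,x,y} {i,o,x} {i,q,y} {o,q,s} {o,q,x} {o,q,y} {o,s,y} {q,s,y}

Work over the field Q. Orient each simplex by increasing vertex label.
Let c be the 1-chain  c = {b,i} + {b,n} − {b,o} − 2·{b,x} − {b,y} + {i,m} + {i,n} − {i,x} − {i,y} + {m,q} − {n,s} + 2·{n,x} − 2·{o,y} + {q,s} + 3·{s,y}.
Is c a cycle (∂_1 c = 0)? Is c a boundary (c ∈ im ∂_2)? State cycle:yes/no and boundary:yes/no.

cycle:no boundary:no

n_0=9 n_1=27 n_2=14  [Q]
∂1: piv[bi,bn,bo,bq,bs,bx,by,im] rk=8  ker:in,io,iq,ix,iy,mn,mq,ns,nx,oq,os,ox,oy,qs,qx,qy,sx,sy,xy
∂2: piv[bnx,boq,box,bqs,bqx,bsx,bxy,iox,iqy,oqs,oqy,osy] rk=12  ker:oqx,qsy
∂1c = 2·{b} + {i} + {n} + {o} − 3·{s} − {x} − {y}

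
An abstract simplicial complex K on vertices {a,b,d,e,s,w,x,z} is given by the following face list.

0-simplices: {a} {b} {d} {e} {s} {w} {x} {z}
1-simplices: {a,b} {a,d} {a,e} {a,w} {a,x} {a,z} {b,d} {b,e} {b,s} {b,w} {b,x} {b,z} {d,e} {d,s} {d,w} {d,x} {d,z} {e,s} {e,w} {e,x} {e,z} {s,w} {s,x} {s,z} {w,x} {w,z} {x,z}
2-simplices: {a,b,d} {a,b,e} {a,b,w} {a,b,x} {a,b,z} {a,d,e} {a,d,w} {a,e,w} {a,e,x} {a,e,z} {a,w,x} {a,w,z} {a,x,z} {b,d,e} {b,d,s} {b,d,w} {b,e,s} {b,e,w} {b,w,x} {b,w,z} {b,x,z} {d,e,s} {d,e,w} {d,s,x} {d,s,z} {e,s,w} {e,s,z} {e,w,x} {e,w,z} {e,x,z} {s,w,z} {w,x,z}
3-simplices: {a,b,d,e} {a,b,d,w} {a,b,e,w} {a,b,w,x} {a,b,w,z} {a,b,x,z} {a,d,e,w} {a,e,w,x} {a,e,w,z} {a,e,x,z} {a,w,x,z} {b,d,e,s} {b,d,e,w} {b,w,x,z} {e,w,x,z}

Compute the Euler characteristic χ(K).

n_0=8 n_1=27 n_2=32 n_3=15
χ=+8−27+32−15=-2

χ(K)=-2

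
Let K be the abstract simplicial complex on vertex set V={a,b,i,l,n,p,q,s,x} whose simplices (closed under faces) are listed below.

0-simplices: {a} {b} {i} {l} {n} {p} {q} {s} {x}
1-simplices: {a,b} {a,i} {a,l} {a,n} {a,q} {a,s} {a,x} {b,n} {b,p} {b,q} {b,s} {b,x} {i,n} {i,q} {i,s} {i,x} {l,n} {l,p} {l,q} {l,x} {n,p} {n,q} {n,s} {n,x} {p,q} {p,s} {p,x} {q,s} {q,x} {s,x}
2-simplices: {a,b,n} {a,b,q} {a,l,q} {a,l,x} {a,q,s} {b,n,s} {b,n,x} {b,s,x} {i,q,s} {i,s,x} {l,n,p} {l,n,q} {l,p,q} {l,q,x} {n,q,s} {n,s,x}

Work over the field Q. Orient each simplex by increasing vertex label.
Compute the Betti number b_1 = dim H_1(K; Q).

n_0=9 n_1=30 n_2=16  [Q]
∂1: piv[ab,ai,al,an,aq,as,ax,bp] rk=8  ker:bn,bq,bs,bx,in,iq,is,ix,ln,lp,lq,lx,np,nq,ns,nx,pq,ps,px,qs,qx,sx
∂2: piv[abn,abq,alq,alx,aqs,bns,bnx,bsx,iqs,isx,lnp,lnq,lpq,lqx,nqs] rk=15  ker:nsx
b_1=(30−8)−15=7

b_1=7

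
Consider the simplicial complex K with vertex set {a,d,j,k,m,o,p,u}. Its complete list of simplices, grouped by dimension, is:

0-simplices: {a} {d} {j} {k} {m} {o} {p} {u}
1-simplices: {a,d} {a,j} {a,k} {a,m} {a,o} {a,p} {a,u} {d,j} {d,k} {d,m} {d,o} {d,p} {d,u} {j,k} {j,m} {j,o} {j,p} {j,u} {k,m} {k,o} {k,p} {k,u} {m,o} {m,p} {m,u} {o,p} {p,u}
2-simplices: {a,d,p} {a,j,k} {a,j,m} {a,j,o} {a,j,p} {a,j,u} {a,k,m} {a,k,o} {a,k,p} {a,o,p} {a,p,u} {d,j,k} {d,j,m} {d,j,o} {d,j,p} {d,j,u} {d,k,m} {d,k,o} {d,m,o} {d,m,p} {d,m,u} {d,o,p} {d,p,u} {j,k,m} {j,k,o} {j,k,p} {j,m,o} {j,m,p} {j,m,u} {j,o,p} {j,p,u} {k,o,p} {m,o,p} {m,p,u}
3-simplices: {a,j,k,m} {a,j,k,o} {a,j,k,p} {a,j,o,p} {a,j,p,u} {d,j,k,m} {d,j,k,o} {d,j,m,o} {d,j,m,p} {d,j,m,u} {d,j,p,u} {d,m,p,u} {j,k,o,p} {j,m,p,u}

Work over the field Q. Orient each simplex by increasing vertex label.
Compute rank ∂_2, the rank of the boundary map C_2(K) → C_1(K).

n_0=8 n_1=27 n_2=34 n_3=14  [Q]
∂1: piv[ad,aj,ak,am,ao,ap,au] rk=7  ker:dj,dk,dm,do,dp,du,jk,jm,jo,jp,ju,km,ko,kp,ku,mo,mp,mu,op,pu
∂2: piv[adp,ajk,ajm,ajo,ajp,aju,akm,ako,akp,aop,apu,djk,djm,djo,djp,dju,dmo,dmp,dmu] rk=19  ker:dkm,dko,dop,dpu,jkm,jko,jkp,jmo,jmp,jmu,jop,jpu,kop,mop,mpu
∂3: piv[ajkm,ajko,ajkp,ajop,ajpu,djkm,djko,djmo,djmp,djmu,djpu,dmpu,jkop] rk=13  ker:jmpu
rk∂_2=19

rank∂_2=19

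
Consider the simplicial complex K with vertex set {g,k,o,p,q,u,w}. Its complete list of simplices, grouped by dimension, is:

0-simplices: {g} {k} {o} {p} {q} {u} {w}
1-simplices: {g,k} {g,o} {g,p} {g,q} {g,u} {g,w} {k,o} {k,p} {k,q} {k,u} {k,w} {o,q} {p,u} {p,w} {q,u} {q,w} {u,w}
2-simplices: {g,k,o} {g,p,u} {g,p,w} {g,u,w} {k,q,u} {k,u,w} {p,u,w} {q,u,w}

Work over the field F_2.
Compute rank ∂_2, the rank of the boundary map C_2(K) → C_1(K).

n_0=7 n_1=17 n_2=8  [Z2]
∂1: piv[gk,go,gp,gq,gu,gw] rk=6  ker:ko,kp,kq,ku,kw,oq,pu,pw,qu,qw,uw
∂2: piv[gko,gpu,gpw,guw,kqu,kuw,quw] rk=7  ker:puw
rk∂_2=7

rank∂_2=7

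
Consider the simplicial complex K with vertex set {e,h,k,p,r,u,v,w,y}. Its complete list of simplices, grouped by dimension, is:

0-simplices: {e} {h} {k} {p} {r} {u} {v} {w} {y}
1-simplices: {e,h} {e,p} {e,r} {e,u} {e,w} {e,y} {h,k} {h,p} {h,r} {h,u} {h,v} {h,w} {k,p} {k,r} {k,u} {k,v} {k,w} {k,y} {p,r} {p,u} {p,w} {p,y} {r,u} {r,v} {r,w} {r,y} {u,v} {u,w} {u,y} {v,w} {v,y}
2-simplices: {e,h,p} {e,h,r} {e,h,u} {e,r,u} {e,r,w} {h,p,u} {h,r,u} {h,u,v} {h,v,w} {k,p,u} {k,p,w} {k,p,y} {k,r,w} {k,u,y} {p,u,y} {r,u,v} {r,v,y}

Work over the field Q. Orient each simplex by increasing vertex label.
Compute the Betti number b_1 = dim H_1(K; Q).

b_1=8

n_0=9 n_1=31 n_2=17  [Q]
∂1: piv[eh,ep,er,eu,ew,ey,hk,hv] rk=8  ker:hp,hr,hu,hw,kp,kr,ku,kv,kw,ky,pr,pu,pw,py,ru,rv,rw,ry,uv,uw,uy,vw,vy
∂2: piv[ehp,ehr,ehu,eru,erw,hpu,huv,hvw,kpu,kpw,kpy,krw,kuy,ruv,rvy] rk=15  ker:hru,puy
b_1=(31−8)−15=8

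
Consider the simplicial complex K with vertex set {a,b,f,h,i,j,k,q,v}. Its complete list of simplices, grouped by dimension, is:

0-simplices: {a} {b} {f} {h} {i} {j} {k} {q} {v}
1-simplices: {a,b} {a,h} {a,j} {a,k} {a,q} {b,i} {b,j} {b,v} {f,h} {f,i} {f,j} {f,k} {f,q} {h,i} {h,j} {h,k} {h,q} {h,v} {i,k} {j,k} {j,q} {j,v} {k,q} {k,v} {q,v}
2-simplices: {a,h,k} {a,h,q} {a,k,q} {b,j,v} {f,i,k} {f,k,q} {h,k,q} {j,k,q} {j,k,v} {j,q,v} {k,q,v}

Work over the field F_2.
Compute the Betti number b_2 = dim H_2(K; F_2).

b_2=2

n_0=9 n_1=25 n_2=11  [Z2]
∂1: piv[ab,ah,aj,ak,aq,bi,bv,fh] rk=8  ker:bj,fi,fj,fk,fq,hi,hj,hk,hq,hv,ik,jk,jq,jv,kq,kv,qv
∂2: piv[ahk,ahq,akq,bjv,fik,fkq,jkq,jkv,jqv] rk=9  ker:hkq,kqv
b_2=(11−9)−0=2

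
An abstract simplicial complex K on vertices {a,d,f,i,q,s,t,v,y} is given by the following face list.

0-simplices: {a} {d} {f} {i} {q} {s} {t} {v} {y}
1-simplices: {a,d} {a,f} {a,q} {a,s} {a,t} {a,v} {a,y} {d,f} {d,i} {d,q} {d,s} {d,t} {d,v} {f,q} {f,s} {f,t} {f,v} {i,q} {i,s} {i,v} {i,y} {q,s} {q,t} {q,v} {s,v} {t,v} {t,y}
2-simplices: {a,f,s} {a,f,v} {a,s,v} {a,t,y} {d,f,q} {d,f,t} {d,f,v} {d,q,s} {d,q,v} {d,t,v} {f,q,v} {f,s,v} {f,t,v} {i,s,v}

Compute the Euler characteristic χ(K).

n_0=9 n_1=27 n_2=14
χ=+9−27+14=-4

χ(K)=-4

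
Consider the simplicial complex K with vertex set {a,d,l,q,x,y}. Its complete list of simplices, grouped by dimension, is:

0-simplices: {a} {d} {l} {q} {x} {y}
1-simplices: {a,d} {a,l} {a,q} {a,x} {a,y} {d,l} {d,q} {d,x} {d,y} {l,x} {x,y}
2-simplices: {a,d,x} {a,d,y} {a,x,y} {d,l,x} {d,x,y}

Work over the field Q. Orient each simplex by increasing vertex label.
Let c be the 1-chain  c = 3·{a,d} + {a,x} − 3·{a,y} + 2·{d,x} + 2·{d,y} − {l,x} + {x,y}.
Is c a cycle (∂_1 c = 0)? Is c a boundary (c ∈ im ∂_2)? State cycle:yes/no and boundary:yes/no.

cycle:no boundary:no

n_0=6 n_1=11 n_2=5  [Q]
∂1: piv[ad,al,aq,ax,ay] rk=5  ker:dl,dq,dx,dy,lx,xy
∂2: piv[adx,ady,axy,dlx] rk=4  ker:dxy
∂1c = −{a} − {d} + {l} + {x}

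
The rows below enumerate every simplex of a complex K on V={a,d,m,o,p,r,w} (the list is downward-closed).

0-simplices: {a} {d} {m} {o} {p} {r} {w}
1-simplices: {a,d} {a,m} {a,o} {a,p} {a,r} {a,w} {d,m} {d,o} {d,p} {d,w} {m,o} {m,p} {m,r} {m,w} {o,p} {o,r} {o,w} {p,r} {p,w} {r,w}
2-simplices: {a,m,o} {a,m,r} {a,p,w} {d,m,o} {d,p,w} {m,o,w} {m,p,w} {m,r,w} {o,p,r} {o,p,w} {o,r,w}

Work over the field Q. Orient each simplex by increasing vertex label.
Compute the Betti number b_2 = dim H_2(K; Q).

b_2=0

n_0=7 n_1=20 n_2=11  [Q]
∂1: piv[ad,am,ao,ap,ar,aw] rk=6  ker:dm,do,dp,dw,mo,mp,mr,mw,op,or,ow,pr,pw,rw
∂2: piv[amo,amr,apw,dmo,dpw,mow,mpw,mrw,opr,opw,orw] rk=11
b_2=(11−11)−0=0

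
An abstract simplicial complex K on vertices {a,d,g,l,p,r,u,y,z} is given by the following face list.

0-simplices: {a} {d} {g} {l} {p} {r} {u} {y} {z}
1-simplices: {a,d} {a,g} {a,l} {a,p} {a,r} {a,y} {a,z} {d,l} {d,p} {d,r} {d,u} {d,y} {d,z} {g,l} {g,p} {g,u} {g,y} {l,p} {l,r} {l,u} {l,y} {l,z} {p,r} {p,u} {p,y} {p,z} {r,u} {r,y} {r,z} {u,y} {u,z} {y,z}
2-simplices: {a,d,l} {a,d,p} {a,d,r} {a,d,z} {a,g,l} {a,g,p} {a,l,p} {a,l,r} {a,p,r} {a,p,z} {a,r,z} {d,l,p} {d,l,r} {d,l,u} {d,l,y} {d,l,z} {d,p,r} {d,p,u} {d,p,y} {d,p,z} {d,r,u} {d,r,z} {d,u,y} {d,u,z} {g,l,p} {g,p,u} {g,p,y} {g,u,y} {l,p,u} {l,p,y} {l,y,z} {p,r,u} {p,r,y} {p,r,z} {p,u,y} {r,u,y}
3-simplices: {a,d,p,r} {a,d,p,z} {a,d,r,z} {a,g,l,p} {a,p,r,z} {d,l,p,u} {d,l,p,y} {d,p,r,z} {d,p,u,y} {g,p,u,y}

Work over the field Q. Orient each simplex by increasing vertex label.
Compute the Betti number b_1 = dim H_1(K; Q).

b_1=1

n_0=9 n_1=32 n_2=36 n_3=10  [Q]
∂1: piv[ad,ag,al,ap,ar,ay,az,du] rk=8  ker:dl,dp,dr,dy,dz,gl,gp,gu,gy,lp,lr,lu,ly,lz,pr,pu,py,pz,ru,ry,rz,uy,uz,yz
∂2: piv[adl,adp,adr,adz,agl,agp,alp,alr,apr,apz,arz,dlu,dly,dlz,dpu,dpy,dru,duy,duz,gpu,gpy,lyz,pry] rk=23  ker:dlp,dlr,dpr,dpz,drz,glp,guy,lpu,lpy,pru,prz,puy,ruy
∂3: piv[adpr,adpz,adrz,aglp,aprz,dlpu,dlpy,dpuy,gpuy] rk=9  ker:dprz
b_1=(32−8)−23=1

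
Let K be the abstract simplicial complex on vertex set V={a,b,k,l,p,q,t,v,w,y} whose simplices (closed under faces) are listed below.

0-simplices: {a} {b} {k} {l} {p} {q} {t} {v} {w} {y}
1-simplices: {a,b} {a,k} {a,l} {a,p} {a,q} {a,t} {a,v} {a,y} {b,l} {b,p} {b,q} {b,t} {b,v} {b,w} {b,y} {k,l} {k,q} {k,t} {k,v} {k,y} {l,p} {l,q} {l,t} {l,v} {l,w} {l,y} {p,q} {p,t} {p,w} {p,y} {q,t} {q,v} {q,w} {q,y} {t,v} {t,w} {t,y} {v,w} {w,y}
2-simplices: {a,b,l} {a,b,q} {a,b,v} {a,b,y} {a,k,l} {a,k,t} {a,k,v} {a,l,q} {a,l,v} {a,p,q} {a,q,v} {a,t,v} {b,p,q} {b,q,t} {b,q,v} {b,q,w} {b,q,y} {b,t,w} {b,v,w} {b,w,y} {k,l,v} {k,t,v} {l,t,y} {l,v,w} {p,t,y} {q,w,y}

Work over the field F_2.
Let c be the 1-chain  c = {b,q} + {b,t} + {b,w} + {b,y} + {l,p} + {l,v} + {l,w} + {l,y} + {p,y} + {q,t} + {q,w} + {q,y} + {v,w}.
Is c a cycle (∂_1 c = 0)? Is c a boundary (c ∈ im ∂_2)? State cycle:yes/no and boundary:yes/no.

n_0=10 n_1=39 n_2=26  [Z2]
∂1: piv[ab,ak,al,ap,aq,at,av,ay,bw] rk=9  ker:bl,bp,bq,bt,bv,by,kl,kq,kt,kv,ky,lp,lq,lt,lv,lw,ly,pq,pt,pw,py,qt,qv,qw,qy,tv,tw,ty,vw,wy
∂2: piv[abl,abq,abv,aby,akl,akt,akv,alq,alv,apq,aqv,atv,bpq,bqt,bqw,bqy,btw,bvw,bwy,lty,lvw,pty] rk=22  ker:bqv,klv,ktv,qwy
∂1c = 0
c vs im∂2: residual ≠ 0 ⇒ not boundary

cycle:yes boundary:no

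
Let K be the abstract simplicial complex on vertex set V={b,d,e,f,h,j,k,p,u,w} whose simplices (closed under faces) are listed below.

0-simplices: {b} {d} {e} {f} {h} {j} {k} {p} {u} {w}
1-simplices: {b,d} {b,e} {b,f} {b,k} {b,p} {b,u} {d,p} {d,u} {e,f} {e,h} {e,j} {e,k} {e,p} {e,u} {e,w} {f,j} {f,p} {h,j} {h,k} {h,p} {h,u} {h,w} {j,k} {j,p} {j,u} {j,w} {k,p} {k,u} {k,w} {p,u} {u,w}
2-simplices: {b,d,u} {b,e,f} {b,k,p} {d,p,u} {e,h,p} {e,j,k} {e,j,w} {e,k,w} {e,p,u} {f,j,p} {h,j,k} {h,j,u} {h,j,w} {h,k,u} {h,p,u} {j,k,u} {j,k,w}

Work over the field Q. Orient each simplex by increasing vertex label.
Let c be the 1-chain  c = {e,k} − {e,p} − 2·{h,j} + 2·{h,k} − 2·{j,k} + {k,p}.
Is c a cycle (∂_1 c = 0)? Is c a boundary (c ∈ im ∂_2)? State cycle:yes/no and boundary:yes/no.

n_0=10 n_1=31 n_2=17  [Q]
∂1: piv[bd,be,bf,bk,bp,bu,eh,ej,ew] rk=9  ker:dp,du,ef,ek,ep,eu,fj,fp,hj,hk,hp,hu,hw,jk,jp,ju,jw,kp,ku,kw,pu,uw
∂2: piv[bdu,bef,bkp,dpu,ehp,ejk,ejw,ekw,epu,fjp,hjk,hju,hjw,hku,hpu] rk=15  ker:jku,jkw
∂1c = 0
c vs im∂2: residual ≠ 0 ⇒ not boundary

cycle:yes boundary:no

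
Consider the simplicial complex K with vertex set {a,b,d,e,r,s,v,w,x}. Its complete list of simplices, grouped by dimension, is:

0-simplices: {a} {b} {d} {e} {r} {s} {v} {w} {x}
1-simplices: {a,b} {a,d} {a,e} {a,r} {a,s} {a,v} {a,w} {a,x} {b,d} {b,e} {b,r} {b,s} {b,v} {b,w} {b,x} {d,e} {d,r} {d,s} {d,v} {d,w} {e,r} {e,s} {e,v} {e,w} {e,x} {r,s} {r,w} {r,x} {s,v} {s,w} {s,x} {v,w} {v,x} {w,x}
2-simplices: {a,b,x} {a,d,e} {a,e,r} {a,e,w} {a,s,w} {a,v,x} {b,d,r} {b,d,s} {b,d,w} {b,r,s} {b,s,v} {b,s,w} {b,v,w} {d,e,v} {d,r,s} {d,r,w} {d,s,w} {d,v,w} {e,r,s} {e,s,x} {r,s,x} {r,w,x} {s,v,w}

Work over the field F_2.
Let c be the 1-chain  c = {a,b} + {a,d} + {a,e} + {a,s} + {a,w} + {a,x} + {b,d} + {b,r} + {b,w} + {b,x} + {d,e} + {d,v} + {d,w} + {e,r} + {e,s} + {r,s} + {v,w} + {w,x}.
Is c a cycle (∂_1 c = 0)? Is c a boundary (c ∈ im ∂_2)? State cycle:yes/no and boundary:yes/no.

n_0=9 n_1=34 n_2=23  [Z2]
∂1: piv[ab,ad,ae,ar,as,av,aw,ax] rk=8  ker:bd,be,br,bs,bv,bw,bx,de,dr,ds,dv,dw,er,es,ev,ew,ex,rs,rw,rx,sv,sw,sx,vw,vx,wx
∂2: piv[abx,ade,aer,aew,asw,avx,bdr,bds,bdw,brs,bsv,bsw,bvw,dev,drw,dvw,ers,esx,rsx,rwx] rk=20  ker:drs,dsw,svw
∂1c = {b} + {d} + {r} + {s} + {w} + {x}

cycle:no boundary:no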